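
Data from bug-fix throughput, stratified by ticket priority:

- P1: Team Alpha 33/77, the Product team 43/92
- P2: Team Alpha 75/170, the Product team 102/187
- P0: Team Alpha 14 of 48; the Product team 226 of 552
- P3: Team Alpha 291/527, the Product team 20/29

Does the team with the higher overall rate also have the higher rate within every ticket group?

P1: Team Alpha 33/77 = 42.9%, the Product team 43/92 = 46.7% → the Product team
P2: Team Alpha 75/170 = 44.1%, the Product team 102/187 = 54.5% → the Product team
P0: Team Alpha 14/48 = 29.2%, the Product team 226/552 = 40.9% → the Product team
P3: Team Alpha 291/527 = 55.2%, the Product team 20/29 = 69.0% → the Product team
Overall: Team Alpha 413/822 = 50.2%, the Product team 391/860 = 45.5% → Team Alpha
The Product team wins each ticket group but Team Alpha wins overall — the comparison reverses. The Product team's tickets skew toward P0, which has a lower base rate.

No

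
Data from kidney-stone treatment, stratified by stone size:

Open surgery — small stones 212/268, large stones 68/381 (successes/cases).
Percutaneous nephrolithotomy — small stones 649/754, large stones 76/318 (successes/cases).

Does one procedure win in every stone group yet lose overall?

Small stones: open surgery 212/268 = 79.1%, percutaneous nephrolithotomy 649/754 = 86.1% → percutaneous nephrolithotomy
Large stones: open surgery 68/381 = 17.8%, percutaneous nephrolithotomy 76/318 = 23.9% → percutaneous nephrolithotomy
Overall: open surgery 280/649 = 43.1%, percutaneous nephrolithotomy 725/1072 = 67.6% → percutaneous nephrolithotomy
Percutaneous nephrolithotomy wins overall and in every stone group — no reversal.

No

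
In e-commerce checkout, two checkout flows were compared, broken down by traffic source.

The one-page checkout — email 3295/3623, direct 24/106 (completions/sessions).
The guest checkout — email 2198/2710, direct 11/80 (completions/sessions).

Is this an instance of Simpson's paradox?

No

Email: the one-page checkout 3295/3623 = 90.9%, the guest checkout 2198/2710 = 81.1% → the one-page checkout
Direct: the one-page checkout 24/106 = 22.6%, the guest checkout 11/80 = 13.8% → the one-page checkout
Overall: the one-page checkout 3319/3729 = 89.0%, the guest checkout 2209/2790 = 79.2% → the one-page checkout
The one-page checkout wins overall and in every traffic group — no reversal.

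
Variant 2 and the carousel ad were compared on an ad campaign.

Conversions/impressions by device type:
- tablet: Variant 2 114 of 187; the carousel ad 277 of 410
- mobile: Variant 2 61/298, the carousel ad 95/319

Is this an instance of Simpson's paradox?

Tablet: Variant 2 114/187 = 61.0%, the carousel ad 277/410 = 67.6% → the carousel ad
Mobile: Variant 2 61/298 = 20.5%, the carousel ad 95/319 = 29.8% → the carousel ad
Overall: Variant 2 175/485 = 36.1%, the carousel ad 372/729 = 51.0% → the carousel ad
The carousel ad wins overall and in every device group — no reversal.

No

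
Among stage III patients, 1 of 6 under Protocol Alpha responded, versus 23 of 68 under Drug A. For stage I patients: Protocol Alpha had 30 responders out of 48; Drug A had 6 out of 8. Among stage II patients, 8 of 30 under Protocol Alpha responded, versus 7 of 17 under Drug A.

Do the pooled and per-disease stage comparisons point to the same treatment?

No

Stage III: Protocol Alpha 1/6 = 16.7%, Drug A 23/68 = 33.8% → Drug A
Stage I: Protocol Alpha 30/48 = 62.5%, Drug A 6/8 = 75.0% → Drug A
Stage II: Protocol Alpha 8/30 = 26.7%, Drug A 7/17 = 41.2% → Drug A
Overall: Protocol Alpha 39/84 = 46.4%, Drug A 36/93 = 38.7% → Protocol Alpha
Drug A wins each disease group but Protocol Alpha wins overall — the comparison reverses. Drug A's patients skew toward stage III, which has a lower base rate.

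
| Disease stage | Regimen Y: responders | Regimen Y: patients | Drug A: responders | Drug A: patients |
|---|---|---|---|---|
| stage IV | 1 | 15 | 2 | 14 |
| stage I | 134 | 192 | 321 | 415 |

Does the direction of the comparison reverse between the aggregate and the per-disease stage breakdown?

Stage IV: Regimen Y 1/15 = 6.7%, Drug A 2/14 = 14.3% → Drug A
Stage I: Regimen Y 134/192 = 69.8%, Drug A 321/415 = 77.3% → Drug A
Overall: Regimen Y 135/207 = 65.2%, Drug A 323/429 = 75.3% → Drug A
Drug A wins overall and in every disease group — no reversal.

No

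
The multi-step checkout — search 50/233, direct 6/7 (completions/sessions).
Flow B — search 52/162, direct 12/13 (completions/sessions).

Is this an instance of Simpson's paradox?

Search: the multi-step checkout 50/233 = 21.5%, Flow B 52/162 = 32.1% → Flow B
Direct: the multi-step checkout 6/7 = 85.7%, Flow B 12/13 = 92.3% → Flow B
Overall: the multi-step checkout 56/240 = 23.3%, Flow B 64/175 = 36.6% → Flow B
Flow B wins overall and in every traffic group — no reversal.

No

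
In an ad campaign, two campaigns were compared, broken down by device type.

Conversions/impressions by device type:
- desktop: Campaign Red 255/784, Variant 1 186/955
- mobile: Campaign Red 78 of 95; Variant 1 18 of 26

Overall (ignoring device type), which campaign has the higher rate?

Campaign Red

Desktop: Campaign Red 255/784 = 32.5%, Variant 1 186/955 = 19.5% → Campaign Red
Mobile: Campaign Red 78/95 = 82.1%, Variant 1 18/26 = 69.2% → Campaign Red
Overall: Campaign Red 333/879 = 37.9%, Variant 1 204/981 = 20.8% → Campaign Red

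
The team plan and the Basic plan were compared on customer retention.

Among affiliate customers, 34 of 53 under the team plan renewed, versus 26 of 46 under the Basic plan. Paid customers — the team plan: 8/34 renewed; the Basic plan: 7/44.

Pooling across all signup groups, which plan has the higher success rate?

the team plan

Affiliate: the team plan 34/53 = 64.2%, the Basic plan 26/46 = 56.5% → the team plan
Paid: the team plan 8/34 = 23.5%, the Basic plan 7/44 = 15.9% → the team plan
Overall: the team plan 42/87 = 48.3%, the Basic plan 33/90 = 36.7% → the team plan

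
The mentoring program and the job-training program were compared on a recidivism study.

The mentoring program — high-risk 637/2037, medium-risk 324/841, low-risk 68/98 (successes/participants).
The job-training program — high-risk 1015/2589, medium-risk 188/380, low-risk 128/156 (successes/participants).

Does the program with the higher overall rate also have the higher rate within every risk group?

High-risk: the mentoring program 637/2037 = 31.3%, the job-training program 1015/2589 = 39.2% → the job-training program
Medium-risk: the mentoring program 324/841 = 38.5%, the job-training program 188/380 = 49.5% → the job-training program
Low-risk: the mentoring program 68/98 = 69.4%, the job-training program 128/156 = 82.1% → the job-training program
Overall: the mentoring program 1029/2976 = 34.6%, the job-training program 1331/3125 = 42.6% → the job-training program
The job-training program wins overall and in every risk group — no reversal.

Yes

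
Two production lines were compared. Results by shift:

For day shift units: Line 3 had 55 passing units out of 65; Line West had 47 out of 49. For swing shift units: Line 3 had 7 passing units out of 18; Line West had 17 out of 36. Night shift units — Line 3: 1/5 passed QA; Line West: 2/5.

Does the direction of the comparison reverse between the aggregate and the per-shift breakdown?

Day shift: Line 3 55/65 = 84.6%, Line West 47/49 = 95.9% → Line West
Swing shift: Line 3 7/18 = 38.9%, Line West 17/36 = 47.2% → Line West
Night shift: Line 3 1/5 = 20.0%, Line West 2/5 = 40.0% → Line West
Overall: Line 3 63/88 = 71.6%, Line West 66/90 = 73.3% → Line West
Line West wins overall and in every shift group — no reversal.

No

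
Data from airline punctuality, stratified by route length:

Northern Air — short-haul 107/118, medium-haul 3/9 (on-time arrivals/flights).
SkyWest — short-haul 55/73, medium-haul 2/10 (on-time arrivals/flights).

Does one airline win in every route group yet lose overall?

No

Short-haul: Northern Air 107/118 = 90.7%, SkyWest 55/73 = 75.3% → Northern Air
Medium-haul: Northern Air 3/9 = 33.3%, SkyWest 2/10 = 20.0% → Northern Air
Overall: Northern Air 110/127 = 86.6%, SkyWest 57/83 = 68.7% → Northern Air
Northern Air wins overall and in every route group — no reversal.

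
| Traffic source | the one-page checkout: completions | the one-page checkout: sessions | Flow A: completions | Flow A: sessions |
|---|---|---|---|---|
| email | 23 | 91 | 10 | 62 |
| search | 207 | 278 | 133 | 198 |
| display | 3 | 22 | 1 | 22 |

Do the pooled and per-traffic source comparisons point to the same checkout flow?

Email: the one-page checkout 23/91 = 25.3%, Flow A 10/62 = 16.1% → the one-page checkout
Search: the one-page checkout 207/278 = 74.5%, Flow A 133/198 = 67.2% → the one-page checkout
Display: the one-page checkout 3/22 = 13.6%, Flow A 1/22 = 4.5% → the one-page checkout
Overall: the one-page checkout 233/391 = 59.6%, Flow A 144/282 = 51.1% → the one-page checkout
The one-page checkout wins overall and in every traffic group — no reversal.

Yes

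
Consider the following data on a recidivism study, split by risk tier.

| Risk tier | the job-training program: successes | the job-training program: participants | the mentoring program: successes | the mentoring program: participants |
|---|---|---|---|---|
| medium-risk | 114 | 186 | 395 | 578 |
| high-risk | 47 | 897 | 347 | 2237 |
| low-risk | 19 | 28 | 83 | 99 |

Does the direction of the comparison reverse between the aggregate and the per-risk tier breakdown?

No

Medium-risk: the job-training program 114/186 = 61.3%, the mentoring program 395/578 = 68.3% → the mentoring program
High-risk: the job-training program 47/897 = 5.2%, the mentoring program 347/2237 = 15.5% → the mentoring program
Low-risk: the job-training program 19/28 = 67.9%, the mentoring program 83/99 = 83.8% → the mentoring program
Overall: the job-training program 180/1111 = 16.2%, the mentoring program 825/2914 = 28.3% → the mentoring program
The mentoring program wins overall and in every risk group — no reversal.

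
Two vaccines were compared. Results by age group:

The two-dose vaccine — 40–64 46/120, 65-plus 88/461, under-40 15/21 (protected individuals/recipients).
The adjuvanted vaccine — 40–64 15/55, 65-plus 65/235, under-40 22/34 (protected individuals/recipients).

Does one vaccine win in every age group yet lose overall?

40–64: the two-dose vaccine 46/120 = 38.3%, the adjuvanted vaccine 15/55 = 27.3% → the two-dose vaccine
65-plus: the two-dose vaccine 88/461 = 19.1%, the adjuvanted vaccine 65/235 = 27.7% → the adjuvanted vaccine
Under-40: the two-dose vaccine 15/21 = 71.4%, the adjuvanted vaccine 22/34 = 64.7% → the two-dose vaccine
Overall: the two-dose vaccine 149/602 = 24.8%, the adjuvanted vaccine 102/324 = 31.5% → the adjuvanted vaccine
Neither sweeps: the two-dose vaccine wins 2 of 3 groups, the adjuvanted vaccine wins 1. The adjuvanted vaccine wins overall but not every group — no Simpson reversal.

No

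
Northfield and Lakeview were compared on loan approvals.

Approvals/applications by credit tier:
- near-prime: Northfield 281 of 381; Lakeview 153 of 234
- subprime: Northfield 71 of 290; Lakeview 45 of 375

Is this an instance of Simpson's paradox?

Near-prime: Northfield 281/381 = 73.8%, Lakeview 153/234 = 65.4% → Northfield
Subprime: Northfield 71/290 = 24.5%, Lakeview 45/375 = 12.0% → Northfield
Overall: Northfield 352/671 = 52.5%, Lakeview 198/609 = 32.5% → Northfield
Northfield wins overall and in every credit group — no reversal.

No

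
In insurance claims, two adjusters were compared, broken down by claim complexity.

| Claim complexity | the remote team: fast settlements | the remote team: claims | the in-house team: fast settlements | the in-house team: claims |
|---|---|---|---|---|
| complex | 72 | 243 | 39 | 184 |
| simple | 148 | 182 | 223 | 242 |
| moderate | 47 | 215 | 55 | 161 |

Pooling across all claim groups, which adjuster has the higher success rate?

the in-house team

Complex: the remote team 72/243 = 29.6%, the in-house team 39/184 = 21.2% → the remote team
Simple: the remote team 148/182 = 81.3%, the in-house team 223/242 = 92.1% → the in-house team
Moderate: the remote team 47/215 = 21.9%, the in-house team 55/161 = 34.2% → the in-house team
Overall: the remote team 267/640 = 41.7%, the in-house team 317/587 = 54.0% → the in-house team
(Neither sweeps every claim group, but the in-house team has the higher pooled rate.)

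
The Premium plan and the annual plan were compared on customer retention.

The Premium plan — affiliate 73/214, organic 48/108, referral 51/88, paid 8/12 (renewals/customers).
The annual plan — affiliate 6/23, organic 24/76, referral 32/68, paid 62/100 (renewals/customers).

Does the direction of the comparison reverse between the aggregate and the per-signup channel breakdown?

Affiliate: the Premium plan 73/214 = 34.1%, the annual plan 6/23 = 26.1% → the Premium plan
Organic: the Premium plan 48/108 = 44.4%, the annual plan 24/76 = 31.6% → the Premium plan
Referral: the Premium plan 51/88 = 58.0%, the annual plan 32/68 = 47.1% → the Premium plan
Paid: the Premium plan 8/12 = 66.7%, the annual plan 62/100 = 62.0% → the Premium plan
Overall: the Premium plan 180/422 = 42.7%, the annual plan 124/267 = 46.4% → the annual plan
The Premium plan wins each signup group but the annual plan wins overall — the comparison reverses. The Premium plan's customers skew toward affiliate, which has a lower base rate.

Yes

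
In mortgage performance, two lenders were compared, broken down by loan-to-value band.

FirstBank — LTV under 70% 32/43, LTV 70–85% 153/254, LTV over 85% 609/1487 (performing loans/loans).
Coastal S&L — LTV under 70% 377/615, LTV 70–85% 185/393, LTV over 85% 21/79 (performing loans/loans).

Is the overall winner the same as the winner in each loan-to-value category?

LTV under 70%: FirstBank 32/43 = 74.4%, Coastal S&L 377/615 = 61.3% → FirstBank
LTV 70–85%: FirstBank 153/254 = 60.2%, Coastal S&L 185/393 = 47.1% → FirstBank
LTV over 85%: FirstBank 609/1487 = 41.0%, Coastal S&L 21/79 = 26.6% → FirstBank
Overall: FirstBank 794/1784 = 44.5%, Coastal S&L 583/1087 = 53.6% → Coastal S&L
FirstBank wins each loan-to-value group but Coastal S&L wins overall — the comparison reverses. FirstBank's loans skew toward LTV over 85%, which has a lower base rate.

No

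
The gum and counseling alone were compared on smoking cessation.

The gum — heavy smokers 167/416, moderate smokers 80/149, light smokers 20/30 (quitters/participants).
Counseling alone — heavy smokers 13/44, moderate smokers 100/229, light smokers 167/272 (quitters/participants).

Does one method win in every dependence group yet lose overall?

Heavy smokers: the gum 167/416 = 40.1%, counseling alone 13/44 = 29.5% → the gum
Moderate smokers: the gum 80/149 = 53.7%, counseling alone 100/229 = 43.7% → the gum
Light smokers: the gum 20/30 = 66.7%, counseling alone 167/272 = 61.4% → the gum
Overall: the gum 267/595 = 44.9%, counseling alone 280/545 = 51.4% → counseling alone
The gum wins each dependence group but counseling alone wins overall — the comparison reverses. The gum's participants skew toward heavy smokers, which has a lower base rate.

Yes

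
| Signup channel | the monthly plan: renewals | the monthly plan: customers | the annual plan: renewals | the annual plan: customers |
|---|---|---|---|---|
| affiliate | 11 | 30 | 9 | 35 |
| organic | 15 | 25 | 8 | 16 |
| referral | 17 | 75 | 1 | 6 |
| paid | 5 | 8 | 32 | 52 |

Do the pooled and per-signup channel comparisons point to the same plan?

Affiliate: the monthly plan 11/30 = 36.7%, the annual plan 9/35 = 25.7% → the monthly plan
Organic: the monthly plan 15/25 = 60.0%, the annual plan 8/16 = 50.0% → the monthly plan
Referral: the monthly plan 17/75 = 22.7%, the annual plan 1/6 = 16.7% → the monthly plan
Paid: the monthly plan 5/8 = 62.5%, the annual plan 32/52 = 61.5% → the monthly plan
Overall: the monthly plan 48/138 = 34.8%, the annual plan 50/109 = 45.9% → the annual plan
The monthly plan wins each signup group but the annual plan wins overall — the comparison reverses. The monthly plan's customers skew toward referral, which has a lower base rate.

No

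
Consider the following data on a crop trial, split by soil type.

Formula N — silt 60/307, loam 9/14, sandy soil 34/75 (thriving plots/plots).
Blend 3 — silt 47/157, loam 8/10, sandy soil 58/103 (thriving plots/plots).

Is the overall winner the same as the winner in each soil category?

Yes

Silt: Formula N 60/307 = 19.5%, Blend 3 47/157 = 29.9% → Blend 3
Loam: Formula N 9/14 = 64.3%, Blend 3 8/10 = 80.0% → Blend 3
Sandy soil: Formula N 34/75 = 45.3%, Blend 3 58/103 = 56.3% → Blend 3
Overall: Formula N 103/396 = 26.0%, Blend 3 113/270 = 41.9% → Blend 3
Blend 3 wins overall and in every soil group — no reversal.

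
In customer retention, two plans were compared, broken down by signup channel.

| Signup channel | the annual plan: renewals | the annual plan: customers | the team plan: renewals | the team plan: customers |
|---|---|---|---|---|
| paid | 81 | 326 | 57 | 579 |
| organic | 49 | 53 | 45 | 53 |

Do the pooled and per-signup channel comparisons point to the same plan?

Paid: the annual plan 81/326 = 24.8%, the team plan 57/579 = 9.8% → the annual plan
Organic: the annual plan 49/53 = 92.5%, the team plan 45/53 = 84.9% → the annual plan
Overall: the annual plan 130/379 = 34.3%, the team plan 102/632 = 16.1% → the annual plan
The annual plan wins overall and in every signup group — no reversal.

Yes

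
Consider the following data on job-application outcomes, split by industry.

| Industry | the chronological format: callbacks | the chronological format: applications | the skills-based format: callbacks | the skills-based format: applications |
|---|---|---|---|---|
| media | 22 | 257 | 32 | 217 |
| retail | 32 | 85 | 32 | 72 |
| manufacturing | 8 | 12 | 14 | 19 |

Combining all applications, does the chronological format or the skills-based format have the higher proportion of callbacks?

the skills-based format

Media: the chronological format 22/257 = 8.6%, the skills-based format 32/217 = 14.7% → the skills-based format
Retail: the chronological format 32/85 = 37.6%, the skills-based format 32/72 = 44.4% → the skills-based format
Manufacturing: the chronological format 8/12 = 66.7%, the skills-based format 14/19 = 73.7% → the skills-based format
Overall: the chronological format 62/354 = 17.5%, the skills-based format 78/308 = 25.3% → the skills-based format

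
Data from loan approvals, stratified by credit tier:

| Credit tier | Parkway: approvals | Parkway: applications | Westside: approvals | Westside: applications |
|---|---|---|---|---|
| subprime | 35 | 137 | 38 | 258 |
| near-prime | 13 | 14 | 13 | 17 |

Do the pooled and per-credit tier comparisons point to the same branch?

Yes

Subprime: Parkway 35/137 = 25.5%, Westside 38/258 = 14.7% → Parkway
Near-prime: Parkway 13/14 = 92.9%, Westside 13/17 = 76.5% → Parkway
Overall: Parkway 48/151 = 31.8%, Westside 51/275 = 18.5% → Parkway
Parkway wins overall and in every credit group — no reversal.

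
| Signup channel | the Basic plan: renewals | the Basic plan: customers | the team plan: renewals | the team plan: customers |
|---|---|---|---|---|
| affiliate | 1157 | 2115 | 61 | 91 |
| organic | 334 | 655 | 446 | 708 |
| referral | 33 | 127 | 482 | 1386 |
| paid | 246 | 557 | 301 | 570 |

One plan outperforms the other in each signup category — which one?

Affiliate: the Basic plan 1157/2115 = 54.7%, the team plan 61/91 = 67.0% → the team plan
Organic: the Basic plan 334/655 = 51.0%, the team plan 446/708 = 63.0% → the team plan
Referral: the Basic plan 33/127 = 26.0%, the team plan 482/1386 = 34.8% → the team plan
Paid: the Basic plan 246/557 = 44.2%, the team plan 301/570 = 52.8% → the team plan
The team plan has the higher rate in all 4 groups.

the team plan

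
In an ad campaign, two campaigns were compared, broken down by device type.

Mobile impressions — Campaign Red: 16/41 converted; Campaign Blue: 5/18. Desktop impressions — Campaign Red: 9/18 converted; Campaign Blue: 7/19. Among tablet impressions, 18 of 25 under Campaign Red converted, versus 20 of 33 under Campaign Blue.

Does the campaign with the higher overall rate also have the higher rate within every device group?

Mobile: Campaign Red 16/41 = 39.0%, Campaign Blue 5/18 = 27.8% → Campaign Red
Desktop: Campaign Red 9/18 = 50.0%, Campaign Blue 7/19 = 36.8% → Campaign Red
Tablet: Campaign Red 18/25 = 72.0%, Campaign Blue 20/33 = 60.6% → Campaign Red
Overall: Campaign Red 43/84 = 51.2%, Campaign Blue 32/70 = 45.7% → Campaign Red
Campaign Red wins overall and in every device group — no reversal.

Yes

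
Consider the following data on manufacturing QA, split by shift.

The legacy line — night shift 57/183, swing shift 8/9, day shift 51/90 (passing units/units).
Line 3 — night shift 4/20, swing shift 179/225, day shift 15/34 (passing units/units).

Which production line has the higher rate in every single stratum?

Night shift: the legacy line 57/183 = 31.1%, Line 3 4/20 = 20.0% → the legacy line
Swing shift: the legacy line 8/9 = 88.9%, Line 3 179/225 = 79.6% → the legacy line
Day shift: the legacy line 51/90 = 56.7%, Line 3 15/34 = 44.1% → the legacy line
The legacy line has the higher rate in all 3 groups.

the legacy line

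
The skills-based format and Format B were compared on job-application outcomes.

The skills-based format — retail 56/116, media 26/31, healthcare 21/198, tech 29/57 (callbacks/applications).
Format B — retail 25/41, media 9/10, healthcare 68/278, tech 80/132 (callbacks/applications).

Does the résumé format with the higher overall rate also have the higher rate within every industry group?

Yes

Retail: the skills-based format 56/116 = 48.3%, Format B 25/41 = 61.0% → Format B
Media: the skills-based format 26/31 = 83.9%, Format B 9/10 = 90.0% → Format B
Healthcare: the skills-based format 21/198 = 10.6%, Format B 68/278 = 24.5% → Format B
Tech: the skills-based format 29/57 = 50.9%, Format B 80/132 = 60.6% → Format B
Overall: the skills-based format 132/402 = 32.8%, Format B 182/461 = 39.5% → Format B
Format B wins overall and in every industry group — no reversal.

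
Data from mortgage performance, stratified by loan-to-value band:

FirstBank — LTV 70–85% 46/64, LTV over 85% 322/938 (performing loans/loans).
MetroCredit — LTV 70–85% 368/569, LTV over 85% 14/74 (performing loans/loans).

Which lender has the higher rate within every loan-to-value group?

LTV 70–85%: FirstBank 46/64 = 71.9%, MetroCredit 368/569 = 64.7% → FirstBank
LTV over 85%: FirstBank 322/938 = 34.3%, MetroCredit 14/74 = 18.9% → FirstBank
FirstBank has the higher rate in both groups.

FirstBank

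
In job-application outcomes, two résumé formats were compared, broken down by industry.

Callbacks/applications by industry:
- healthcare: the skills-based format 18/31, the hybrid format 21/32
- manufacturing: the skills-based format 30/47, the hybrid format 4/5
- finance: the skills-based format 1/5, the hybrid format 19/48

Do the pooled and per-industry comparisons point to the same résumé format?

Healthcare: the skills-based format 18/31 = 58.1%, the hybrid format 21/32 = 65.6% → the hybrid format
Manufacturing: the skills-based format 30/47 = 63.8%, the hybrid format 4/5 = 80.0% → the hybrid format
Finance: the skills-based format 1/5 = 20.0%, the hybrid format 19/48 = 39.6% → the hybrid format
Overall: the skills-based format 49/83 = 59.0%, the hybrid format 44/85 = 51.8% → the skills-based format
The hybrid format wins each industry group but the skills-based format wins overall — the comparison reverses. The hybrid format's applications skew toward finance, which has a lower base rate.

No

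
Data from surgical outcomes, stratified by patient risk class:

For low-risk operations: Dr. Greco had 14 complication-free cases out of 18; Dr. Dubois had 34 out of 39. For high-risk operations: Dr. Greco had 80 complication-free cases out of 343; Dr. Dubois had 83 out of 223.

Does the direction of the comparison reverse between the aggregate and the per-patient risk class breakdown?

Low-risk: Dr. Greco 14/18 = 77.8%, Dr. Dubois 34/39 = 87.2% → Dr. Dubois
High-risk: Dr. Greco 80/343 = 23.3%, Dr. Dubois 83/223 = 37.2% → Dr. Dubois
Overall: Dr. Greco 94/361 = 26.0%, Dr. Dubois 117/262 = 44.7% → Dr. Dubois
Dr. Dubois wins overall and in every patient risk group — no reversal.

No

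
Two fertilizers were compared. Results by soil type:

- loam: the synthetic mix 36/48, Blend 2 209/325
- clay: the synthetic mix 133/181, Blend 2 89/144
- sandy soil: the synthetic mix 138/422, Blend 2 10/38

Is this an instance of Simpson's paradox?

Yes

Loam: the synthetic mix 36/48 = 75.0%, Blend 2 209/325 = 64.3% → the synthetic mix
Clay: the synthetic mix 133/181 = 73.5%, Blend 2 89/144 = 61.8% → the synthetic mix
Sandy soil: the synthetic mix 138/422 = 32.7%, Blend 2 10/38 = 26.3% → the synthetic mix
Overall: the synthetic mix 307/651 = 47.2%, Blend 2 308/507 = 60.7% → Blend 2
The synthetic mix wins each soil group but Blend 2 wins overall — the comparison reverses. The synthetic mix's plots skew toward sandy soil, which has a lower base rate.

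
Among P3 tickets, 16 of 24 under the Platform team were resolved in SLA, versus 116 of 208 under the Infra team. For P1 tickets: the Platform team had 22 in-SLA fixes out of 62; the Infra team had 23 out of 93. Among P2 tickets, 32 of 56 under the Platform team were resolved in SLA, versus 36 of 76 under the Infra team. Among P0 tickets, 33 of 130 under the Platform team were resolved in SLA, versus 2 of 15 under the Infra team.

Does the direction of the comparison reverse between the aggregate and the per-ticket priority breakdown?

Yes

P3: the Platform team 16/24 = 66.7%, the Infra team 116/208 = 55.8% → the Platform team
P1: the Platform team 22/62 = 35.5%, the Infra team 23/93 = 24.7% → the Platform team
P2: the Platform team 32/56 = 57.1%, the Infra team 36/76 = 47.4% → the Platform team
P0: the Platform team 33/130 = 25.4%, the Infra team 2/15 = 13.3% → the Platform team
Overall: the Platform team 103/272 = 37.9%, the Infra team 177/392 = 45.2% → the Infra team
The Platform team wins each ticket group but the Infra team wins overall — the comparison reverses. The Platform team's tickets skew toward P0, which has a lower base rate.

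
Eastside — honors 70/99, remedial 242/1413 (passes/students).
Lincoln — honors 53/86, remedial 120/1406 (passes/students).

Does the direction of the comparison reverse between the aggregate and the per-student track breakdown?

No

Honors: Eastside 70/99 = 70.7%, Lincoln 53/86 = 61.6% → Eastside
Remedial: Eastside 242/1413 = 17.1%, Lincoln 120/1406 = 8.5% → Eastside
Overall: Eastside 312/1512 = 20.6%, Lincoln 173/1492 = 11.6% → Eastside
Eastside wins overall and in every student group — no reversal.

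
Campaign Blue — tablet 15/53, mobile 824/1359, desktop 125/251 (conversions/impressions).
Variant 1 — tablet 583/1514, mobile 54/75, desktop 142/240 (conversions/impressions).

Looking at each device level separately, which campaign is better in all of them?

Variant 1

Tablet: Campaign Blue 15/53 = 28.3%, Variant 1 583/1514 = 38.5% → Variant 1
Mobile: Campaign Blue 824/1359 = 60.6%, Variant 1 54/75 = 72.0% → Variant 1
Desktop: Campaign Blue 125/251 = 49.8%, Variant 1 142/240 = 59.2% → Variant 1
Variant 1 has the higher rate in all 3 groups.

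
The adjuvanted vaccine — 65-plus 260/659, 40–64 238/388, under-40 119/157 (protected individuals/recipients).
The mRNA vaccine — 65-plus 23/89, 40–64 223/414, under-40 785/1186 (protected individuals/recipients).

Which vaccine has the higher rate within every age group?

65-plus: the adjuvanted vaccine 260/659 = 39.5%, the mRNA vaccine 23/89 = 25.8% → the adjuvanted vaccine
40–64: the adjuvanted vaccine 238/388 = 61.3%, the mRNA vaccine 223/414 = 53.9% → the adjuvanted vaccine
Under-40: the adjuvanted vaccine 119/157 = 75.8%, the mRNA vaccine 785/1186 = 66.2% → the adjuvanted vaccine
The adjuvanted vaccine has the higher rate in all 3 groups.

the adjuvanted vaccine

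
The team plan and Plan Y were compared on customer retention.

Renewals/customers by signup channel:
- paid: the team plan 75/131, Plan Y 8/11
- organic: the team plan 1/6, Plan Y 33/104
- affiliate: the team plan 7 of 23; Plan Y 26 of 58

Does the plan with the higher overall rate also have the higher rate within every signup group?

Paid: the team plan 75/131 = 57.3%, Plan Y 8/11 = 72.7% → Plan Y
Organic: the team plan 1/6 = 16.7%, Plan Y 33/104 = 31.7% → Plan Y
Affiliate: the team plan 7/23 = 30.4%, Plan Y 26/58 = 44.8% → Plan Y
Overall: the team plan 83/160 = 51.9%, Plan Y 67/173 = 38.7% → the team plan
Plan Y wins each signup group but the team plan wins overall — the comparison reverses. Plan Y's customers skew toward organic, which has a lower base rate.

No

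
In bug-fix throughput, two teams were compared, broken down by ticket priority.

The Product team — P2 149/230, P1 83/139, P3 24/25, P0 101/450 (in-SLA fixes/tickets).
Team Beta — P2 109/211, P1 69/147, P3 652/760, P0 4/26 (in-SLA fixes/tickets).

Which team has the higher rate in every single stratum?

the Product team

P2: the Product team 149/230 = 64.8%, Team Beta 109/211 = 51.7% → the Product team
P1: the Product team 83/139 = 59.7%, Team Beta 69/147 = 46.9% → the Product team
P3: the Product team 24/25 = 96.0%, Team Beta 652/760 = 85.8% → the Product team
P0: the Product team 101/450 = 22.4%, Team Beta 4/26 = 15.4% → the Product team
The Product team has the higher rate in all 4 groups.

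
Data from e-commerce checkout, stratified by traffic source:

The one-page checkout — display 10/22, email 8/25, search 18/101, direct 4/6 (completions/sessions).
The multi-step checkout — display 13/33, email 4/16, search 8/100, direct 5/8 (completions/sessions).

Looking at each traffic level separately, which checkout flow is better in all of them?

Display: the one-page checkout 10/22 = 45.5%, the multi-step checkout 13/33 = 39.4% → the one-page checkout
Email: the one-page checkout 8/25 = 32.0%, the multi-step checkout 4/16 = 25.0% → the one-page checkout
Search: the one-page checkout 18/101 = 17.8%, the multi-step checkout 8/100 = 8.0% → the one-page checkout
Direct: the one-page checkout 4/6 = 66.7%, the multi-step checkout 5/8 = 62.5% → the one-page checkout
The one-page checkout has the higher rate in all 4 groups.

the one-page checkout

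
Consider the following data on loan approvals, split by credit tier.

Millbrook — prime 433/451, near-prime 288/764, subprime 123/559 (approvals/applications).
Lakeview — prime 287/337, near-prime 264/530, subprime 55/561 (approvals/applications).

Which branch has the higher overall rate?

Millbrook

Prime: Millbrook 433/451 = 96.0%, Lakeview 287/337 = 85.2% → Millbrook
Near-prime: Millbrook 288/764 = 37.7%, Lakeview 264/530 = 49.8% → Lakeview
Subprime: Millbrook 123/559 = 22.0%, Lakeview 55/561 = 9.8% → Millbrook
Overall: Millbrook 844/1774 = 47.6%, Lakeview 606/1428 = 42.4% → Millbrook
(Neither sweeps every credit group, but Millbrook has the higher pooled rate.)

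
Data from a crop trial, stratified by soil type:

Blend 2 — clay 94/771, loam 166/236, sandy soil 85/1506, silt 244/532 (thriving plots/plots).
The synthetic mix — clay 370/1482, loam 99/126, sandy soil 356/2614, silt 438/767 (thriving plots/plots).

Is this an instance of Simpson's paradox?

Clay: Blend 2 94/771 = 12.2%, the synthetic mix 370/1482 = 25.0% → the synthetic mix
Loam: Blend 2 166/236 = 70.3%, the synthetic mix 99/126 = 78.6% → the synthetic mix
Sandy soil: Blend 2 85/1506 = 5.6%, the synthetic mix 356/2614 = 13.6% → the synthetic mix
Silt: Blend 2 244/532 = 45.9%, the synthetic mix 438/767 = 57.1% → the synthetic mix
Overall: Blend 2 589/3045 = 19.3%, the synthetic mix 1263/4989 = 25.3% → the synthetic mix
The synthetic mix wins overall and in every soil group — no reversal.

No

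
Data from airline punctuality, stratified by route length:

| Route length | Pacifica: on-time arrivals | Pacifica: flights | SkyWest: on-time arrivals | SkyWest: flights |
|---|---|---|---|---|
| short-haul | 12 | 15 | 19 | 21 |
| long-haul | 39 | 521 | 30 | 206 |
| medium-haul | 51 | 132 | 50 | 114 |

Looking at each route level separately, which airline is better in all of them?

Short-haul: Pacifica 12/15 = 80.0%, SkyWest 19/21 = 90.5% → SkyWest
Long-haul: Pacifica 39/521 = 7.5%, SkyWest 30/206 = 14.6% → SkyWest
Medium-haul: Pacifica 51/132 = 38.6%, SkyWest 50/114 = 43.9% → SkyWest
SkyWest has the higher rate in all 3 groups.

SkyWest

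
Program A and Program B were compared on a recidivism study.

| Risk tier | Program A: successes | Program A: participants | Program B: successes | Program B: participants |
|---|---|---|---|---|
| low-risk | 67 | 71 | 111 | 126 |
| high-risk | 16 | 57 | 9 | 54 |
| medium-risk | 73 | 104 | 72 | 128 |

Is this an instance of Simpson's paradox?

Low-risk: Program A 67/71 = 94.4%, Program B 111/126 = 88.1% → Program A
High-risk: Program A 16/57 = 28.1%, Program B 9/54 = 16.7% → Program A
Medium-risk: Program A 73/104 = 70.2%, Program B 72/128 = 56.2% → Program A
Overall: Program A 156/232 = 67.2%, Program B 192/308 = 62.3% → Program A
Program A wins overall and in every risk group — no reversal.

No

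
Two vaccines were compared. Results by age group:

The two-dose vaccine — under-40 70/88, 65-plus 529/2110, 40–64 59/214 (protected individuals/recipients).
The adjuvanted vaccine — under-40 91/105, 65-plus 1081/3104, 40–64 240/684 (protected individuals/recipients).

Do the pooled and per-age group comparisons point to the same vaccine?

Under-40: the two-dose vaccine 70/88 = 79.5%, the adjuvanted vaccine 91/105 = 86.7% → the adjuvanted vaccine
65-plus: the two-dose vaccine 529/2110 = 25.1%, the adjuvanted vaccine 1081/3104 = 34.8% → the adjuvanted vaccine
40–64: the two-dose vaccine 59/214 = 27.6%, the adjuvanted vaccine 240/684 = 35.1% → the adjuvanted vaccine
Overall: the two-dose vaccine 658/2412 = 27.3%, the adjuvanted vaccine 1412/3893 = 36.3% → the adjuvanted vaccine
The adjuvanted vaccine wins overall and in every age group — no reversal.

Yes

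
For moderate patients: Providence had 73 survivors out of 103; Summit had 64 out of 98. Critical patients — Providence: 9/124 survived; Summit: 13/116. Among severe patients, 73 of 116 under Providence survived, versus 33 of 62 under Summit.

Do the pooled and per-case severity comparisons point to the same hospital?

No

Moderate: Providence 73/103 = 70.9%, Summit 64/98 = 65.3% → Providence
Critical: Providence 9/124 = 7.3%, Summit 13/116 = 11.2% → Summit
Severe: Providence 73/116 = 62.9%, Summit 33/62 = 53.2% → Providence
Overall: Providence 155/343 = 45.2%, Summit 110/276 = 39.9% → Providence
Neither sweeps: Providence wins 2 of 3 groups, Summit wins 1. Providence wins overall but not every group — no Simpson reversal.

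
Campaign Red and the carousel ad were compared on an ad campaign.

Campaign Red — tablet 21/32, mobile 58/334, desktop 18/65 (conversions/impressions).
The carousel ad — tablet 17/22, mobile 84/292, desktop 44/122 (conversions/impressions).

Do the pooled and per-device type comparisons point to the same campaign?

Tablet: Campaign Red 21/32 = 65.6%, the carousel ad 17/22 = 77.3% → the carousel ad
Mobile: Campaign Red 58/334 = 17.4%, the carousel ad 84/292 = 28.8% → the carousel ad
Desktop: Campaign Red 18/65 = 27.7%, the carousel ad 44/122 = 36.1% → the carousel ad
Overall: Campaign Red 97/431 = 22.5%, the carousel ad 145/436 = 33.3% → the carousel ad
The carousel ad wins overall and in every device group — no reversal.

Yes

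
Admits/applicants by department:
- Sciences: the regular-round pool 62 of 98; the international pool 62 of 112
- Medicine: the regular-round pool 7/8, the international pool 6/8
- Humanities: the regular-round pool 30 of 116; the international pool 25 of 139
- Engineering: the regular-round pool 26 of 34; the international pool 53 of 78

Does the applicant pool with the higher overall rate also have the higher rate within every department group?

Yes

Sciences: the regular-round pool 62/98 = 63.3%, the international pool 62/112 = 55.4% → the regular-round pool
Medicine: the regular-round pool 7/8 = 87.5%, the international pool 6/8 = 75.0% → the regular-round pool
Humanities: the regular-round pool 30/116 = 25.9%, the international pool 25/139 = 18.0% → the regular-round pool
Engineering: the regular-round pool 26/34 = 76.5%, the international pool 53/78 = 67.9% → the regular-round pool
Overall: the regular-round pool 125/256 = 48.8%, the international pool 146/337 = 43.3% → the regular-round pool
The regular-round pool wins overall and in every department group — no reversal.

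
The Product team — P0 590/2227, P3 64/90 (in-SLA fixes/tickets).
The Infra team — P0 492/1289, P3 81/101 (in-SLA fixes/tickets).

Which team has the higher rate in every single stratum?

P0: the Product team 590/2227 = 26.5%, the Infra team 492/1289 = 38.2% → the Infra team
P3: the Product team 64/90 = 71.1%, the Infra team 81/101 = 80.2% → the Infra team
The Infra team has the higher rate in both groups.

the Infra team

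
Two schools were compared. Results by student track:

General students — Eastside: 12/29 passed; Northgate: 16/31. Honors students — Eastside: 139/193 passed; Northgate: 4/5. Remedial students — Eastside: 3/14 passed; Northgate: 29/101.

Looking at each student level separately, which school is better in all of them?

General: Eastside 12/29 = 41.4%, Northgate 16/31 = 51.6% → Northgate
Honors: Eastside 139/193 = 72.0%, Northgate 4/5 = 80.0% → Northgate
Remedial: Eastside 3/14 = 21.4%, Northgate 29/101 = 28.7% → Northgate
Northgate has the higher rate in all 3 groups.

Northgate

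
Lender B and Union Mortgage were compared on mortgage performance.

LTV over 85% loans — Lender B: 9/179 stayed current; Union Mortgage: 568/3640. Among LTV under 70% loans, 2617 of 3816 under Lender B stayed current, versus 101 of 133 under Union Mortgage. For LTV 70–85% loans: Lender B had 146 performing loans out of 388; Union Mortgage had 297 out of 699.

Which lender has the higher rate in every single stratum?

LTV over 85%: Lender B 9/179 = 5.0%, Union Mortgage 568/3640 = 15.6% → Union Mortgage
LTV under 70%: Lender B 2617/3816 = 68.6%, Union Mortgage 101/133 = 75.9% → Union Mortgage
LTV 70–85%: Lender B 146/388 = 37.6%, Union Mortgage 297/699 = 42.5% → Union Mortgage
Union Mortgage has the higher rate in all 3 groups.

Union Mortgage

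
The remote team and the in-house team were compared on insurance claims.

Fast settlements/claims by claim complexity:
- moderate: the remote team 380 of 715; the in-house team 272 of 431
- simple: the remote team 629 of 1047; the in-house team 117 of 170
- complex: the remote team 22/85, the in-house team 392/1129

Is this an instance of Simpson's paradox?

Moderate: the remote team 380/715 = 53.1%, the in-house team 272/431 = 63.1% → the in-house team
Simple: the remote team 629/1047 = 60.1%, the in-house team 117/170 = 68.8% → the in-house team
Complex: the remote team 22/85 = 25.9%, the in-house team 392/1129 = 34.7% → the in-house team
Overall: the remote team 1031/1847 = 55.8%, the in-house team 781/1730 = 45.1% → the remote team
The in-house team wins each claim group but the remote team wins overall — the comparison reverses. The in-house team's claims skew toward complex, which has a lower base rate.

Yes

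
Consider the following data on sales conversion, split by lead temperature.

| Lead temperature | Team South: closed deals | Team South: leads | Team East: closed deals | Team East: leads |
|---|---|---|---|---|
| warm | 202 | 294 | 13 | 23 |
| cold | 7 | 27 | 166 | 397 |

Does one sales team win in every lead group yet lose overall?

Warm: Team South 202/294 = 68.7%, Team East 13/23 = 56.5% → Team South
Cold: Team South 7/27 = 25.9%, Team East 166/397 = 41.8% → Team East
Overall: Team South 209/321 = 65.1%, Team East 179/420 = 42.6% → Team South
Neither sweeps: Team South wins 1 of 2 groups, Team East wins 1. Team South wins overall but not every group — no Simpson reversal.

No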